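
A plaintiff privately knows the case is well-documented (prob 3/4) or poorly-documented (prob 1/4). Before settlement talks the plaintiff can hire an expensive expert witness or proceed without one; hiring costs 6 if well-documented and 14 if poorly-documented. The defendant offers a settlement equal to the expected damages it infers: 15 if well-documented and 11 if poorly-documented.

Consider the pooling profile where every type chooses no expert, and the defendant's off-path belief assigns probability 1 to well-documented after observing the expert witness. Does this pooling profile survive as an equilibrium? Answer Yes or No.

Yes

On path, the defendant holds the prior and pays 3/4·15 + 1/4·11 = 14. Off path (the expert witness), believing well-documented, it pays 15.
well-documented: no expert nets 14; the expert witness nets 15 − 6 = 9. well-documented stays.
poorly-documented: no expert nets 14; the expert witness nets 15 − 14 = 1. poorly-documented stays.
No type deviates, so pooling is sustained.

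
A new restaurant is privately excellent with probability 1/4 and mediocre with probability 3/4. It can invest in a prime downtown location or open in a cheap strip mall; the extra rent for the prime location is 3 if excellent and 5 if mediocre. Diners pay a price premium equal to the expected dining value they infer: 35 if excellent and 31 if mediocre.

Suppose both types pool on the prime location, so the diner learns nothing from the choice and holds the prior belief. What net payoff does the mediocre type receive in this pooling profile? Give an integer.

27

Pooled price premium = 1/4·35 + 3/4·31 = 32.
mediocre pays cost 5 for the prime location, so net payoff = 32 − 5 = 27.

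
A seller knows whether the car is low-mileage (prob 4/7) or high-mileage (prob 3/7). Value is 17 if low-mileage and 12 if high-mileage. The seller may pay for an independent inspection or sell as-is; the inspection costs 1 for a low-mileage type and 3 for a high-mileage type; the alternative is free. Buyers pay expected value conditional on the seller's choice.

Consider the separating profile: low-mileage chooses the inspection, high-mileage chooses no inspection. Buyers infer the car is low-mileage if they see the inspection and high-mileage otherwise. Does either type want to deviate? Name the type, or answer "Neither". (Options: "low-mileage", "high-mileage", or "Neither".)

high-mileage

The inspection pays 17; no inspection pays 12.
low-mileage: assigned the inspection, nets 17 − 1 = 16; deviating to no inspection nets 12.
high-mileage: assigned no inspection, nets 12; deviating to the inspection nets 17 − 3 = 14.
The high-mileage type gains 2 by deviating.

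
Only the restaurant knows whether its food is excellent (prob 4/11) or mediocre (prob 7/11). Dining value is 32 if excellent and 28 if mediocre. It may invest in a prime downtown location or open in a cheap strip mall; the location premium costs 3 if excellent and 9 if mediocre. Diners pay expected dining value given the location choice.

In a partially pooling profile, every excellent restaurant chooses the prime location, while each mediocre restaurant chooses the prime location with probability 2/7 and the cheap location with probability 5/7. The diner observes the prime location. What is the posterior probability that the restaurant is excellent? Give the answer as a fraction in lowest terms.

2/3

P(the prime location) = (4/11)·1 + (7/11)·(2/7) = 6/11.
By Bayes' rule, P(excellent | the prime location) = (4/11) / (6/11) = 2/3.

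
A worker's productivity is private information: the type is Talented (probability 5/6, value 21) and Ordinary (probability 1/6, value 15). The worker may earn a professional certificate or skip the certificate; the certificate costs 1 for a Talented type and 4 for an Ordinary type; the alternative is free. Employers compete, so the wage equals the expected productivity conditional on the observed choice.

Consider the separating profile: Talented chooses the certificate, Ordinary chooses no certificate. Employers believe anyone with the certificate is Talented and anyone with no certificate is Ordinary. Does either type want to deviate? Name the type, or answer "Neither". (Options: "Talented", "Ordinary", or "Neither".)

The certificate pays 21; no certificate pays 15.
Talented: assigned the certificate, nets 21 − 1 = 20; deviating to no certificate nets 15.
Ordinary: assigned no certificate, nets 15; deviating to the certificate nets 21 − 4 = 17.
The Ordinary type gains 2 by deviating.

Ordinary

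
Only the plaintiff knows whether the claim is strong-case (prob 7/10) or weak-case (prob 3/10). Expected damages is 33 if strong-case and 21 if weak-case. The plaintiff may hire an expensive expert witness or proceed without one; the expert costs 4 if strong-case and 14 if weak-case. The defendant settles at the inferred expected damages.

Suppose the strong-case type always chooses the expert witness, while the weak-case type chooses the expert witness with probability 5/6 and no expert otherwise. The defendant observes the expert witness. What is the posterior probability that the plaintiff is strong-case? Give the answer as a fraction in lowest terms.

14/19

P(the expert witness) = (7/10)·1 + (3/10)·(5/6) = 19/20.
By Bayes' rule, P(strong-case | the expert witness) = (7/10) / (19/20) = 14/19.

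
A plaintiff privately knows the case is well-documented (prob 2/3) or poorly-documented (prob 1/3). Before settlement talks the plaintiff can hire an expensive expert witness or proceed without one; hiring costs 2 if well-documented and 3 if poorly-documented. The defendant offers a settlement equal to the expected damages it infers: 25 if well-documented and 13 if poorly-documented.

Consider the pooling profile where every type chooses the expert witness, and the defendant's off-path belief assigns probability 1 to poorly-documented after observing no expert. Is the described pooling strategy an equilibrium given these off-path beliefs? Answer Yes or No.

Yes

On path, the defendant holds the prior and pays 2/3·25 + 1/3·13 = 21. Off path (no expert), believing poorly-documented, it pays 13.
well-documented: the expert witness nets 21 − 2 = 19; no expert nets 13. well-documented stays.
poorly-documented: the expert witness nets 21 − 3 = 18; no expert nets 13. poorly-documented stays.
No type deviates, so pooling is sustained.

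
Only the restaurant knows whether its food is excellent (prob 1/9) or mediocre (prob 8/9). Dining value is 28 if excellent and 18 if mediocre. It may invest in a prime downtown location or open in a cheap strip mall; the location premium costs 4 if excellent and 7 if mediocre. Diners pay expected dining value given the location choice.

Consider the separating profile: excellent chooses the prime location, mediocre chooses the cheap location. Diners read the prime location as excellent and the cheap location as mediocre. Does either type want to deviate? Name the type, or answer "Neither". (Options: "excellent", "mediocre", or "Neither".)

mediocre

The prime location pays 28; the cheap location pays 18.
excellent: assigned the prime location, nets 28 − 4 = 24; deviating to the cheap location nets 18.
mediocre: assigned the cheap location, nets 18; deviating to the prime location nets 28 − 7 = 21.
The mediocre type gains 3 by deviating.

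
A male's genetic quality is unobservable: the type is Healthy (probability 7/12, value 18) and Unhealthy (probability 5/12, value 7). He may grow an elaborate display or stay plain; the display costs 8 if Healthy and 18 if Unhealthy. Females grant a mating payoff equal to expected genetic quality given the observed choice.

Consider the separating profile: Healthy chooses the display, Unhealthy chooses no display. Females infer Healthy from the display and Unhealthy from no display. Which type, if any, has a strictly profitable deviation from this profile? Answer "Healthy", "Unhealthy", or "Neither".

Neither

The display pays 18; no display pays 7.
Healthy: assigned the display, nets 18 − 8 = 10; deviating to no display nets 7.
Unhealthy: assigned no display, nets 7; deviating to the display nets 18 − 18 = 0.
Both types strictly prefer their assigned action; no profitable deviation.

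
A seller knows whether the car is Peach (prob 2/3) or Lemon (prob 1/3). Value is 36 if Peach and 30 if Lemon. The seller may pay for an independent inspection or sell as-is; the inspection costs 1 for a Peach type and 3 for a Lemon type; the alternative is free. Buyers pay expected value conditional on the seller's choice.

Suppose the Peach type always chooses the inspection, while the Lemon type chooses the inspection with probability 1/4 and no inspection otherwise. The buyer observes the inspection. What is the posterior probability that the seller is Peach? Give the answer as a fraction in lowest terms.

8/9

P(the inspection) = (2/3)·1 + (1/3)·(1/4) = 3/4.
By Bayes' rule, P(Peach | the inspection) = (2/3) / (3/4) = 8/9.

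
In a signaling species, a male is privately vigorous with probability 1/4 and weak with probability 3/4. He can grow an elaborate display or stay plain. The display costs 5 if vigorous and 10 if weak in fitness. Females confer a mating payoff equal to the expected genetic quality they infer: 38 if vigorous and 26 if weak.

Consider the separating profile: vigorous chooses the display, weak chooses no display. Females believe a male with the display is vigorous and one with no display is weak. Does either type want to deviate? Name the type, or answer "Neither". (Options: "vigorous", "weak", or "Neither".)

weak

The display pays 38; no display pays 26.
vigorous: assigned the display, nets 38 − 5 = 33; deviating to no display nets 26.
weak: assigned no display, nets 26; deviating to the display nets 38 − 10 = 28.
The weak type gains 2 by deviating.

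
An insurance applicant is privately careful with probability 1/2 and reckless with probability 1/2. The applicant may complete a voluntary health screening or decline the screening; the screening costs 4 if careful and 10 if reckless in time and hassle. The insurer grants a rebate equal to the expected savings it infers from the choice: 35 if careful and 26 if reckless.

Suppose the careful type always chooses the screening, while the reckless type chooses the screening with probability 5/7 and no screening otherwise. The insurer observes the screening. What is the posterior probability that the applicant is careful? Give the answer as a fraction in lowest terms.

P(the screening) = (1/2)·1 + (1/2)·(5/7) = 6/7.
By Bayes' rule, P(careful | the screening) = (1/2) / (6/7) = 7/12.

7/12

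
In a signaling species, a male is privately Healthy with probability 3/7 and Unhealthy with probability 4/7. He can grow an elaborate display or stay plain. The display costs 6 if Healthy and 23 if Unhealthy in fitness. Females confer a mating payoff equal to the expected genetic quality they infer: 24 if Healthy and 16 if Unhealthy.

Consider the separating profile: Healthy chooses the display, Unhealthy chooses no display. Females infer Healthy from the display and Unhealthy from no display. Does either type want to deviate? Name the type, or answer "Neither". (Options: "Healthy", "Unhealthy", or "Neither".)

Neither

The display pays 24; no display pays 16.
Healthy: assigned the display, nets 24 − 6 = 18; deviating to no display nets 16.
Unhealthy: assigned no display, nets 16; deviating to the display nets 24 − 23 = 1.
Both types strictly prefer their assigned action; no profitable deviation.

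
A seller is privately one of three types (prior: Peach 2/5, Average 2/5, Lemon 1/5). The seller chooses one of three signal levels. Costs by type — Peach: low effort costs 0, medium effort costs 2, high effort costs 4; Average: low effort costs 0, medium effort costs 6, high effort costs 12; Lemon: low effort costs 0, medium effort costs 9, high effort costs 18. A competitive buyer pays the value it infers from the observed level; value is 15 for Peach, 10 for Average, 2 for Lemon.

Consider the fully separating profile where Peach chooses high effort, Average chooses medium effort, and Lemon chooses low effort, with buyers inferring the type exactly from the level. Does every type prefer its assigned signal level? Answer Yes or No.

Separating prices: high effort → 15, medium effort → 10, low effort → 2.
Peach (assigned high effort): low effort: 2 − 0 = 2; medium effort: 10 − 2 = 8; high effort: 15 − 4 = 11. Peach stays.
Average (assigned medium effort): low effort: 2 − 0 = 2; medium effort: 10 − 6 = 4; high effort: 15 − 12 = 3. Average stays.
Lemon (assigned low effort): low effort: 2 − 0 = 2; medium effort: 10 − 9 = 1; high effort: 15 − 18 = -3. Lemon stays.
Every type prefers its assigned level; separation holds.

Yes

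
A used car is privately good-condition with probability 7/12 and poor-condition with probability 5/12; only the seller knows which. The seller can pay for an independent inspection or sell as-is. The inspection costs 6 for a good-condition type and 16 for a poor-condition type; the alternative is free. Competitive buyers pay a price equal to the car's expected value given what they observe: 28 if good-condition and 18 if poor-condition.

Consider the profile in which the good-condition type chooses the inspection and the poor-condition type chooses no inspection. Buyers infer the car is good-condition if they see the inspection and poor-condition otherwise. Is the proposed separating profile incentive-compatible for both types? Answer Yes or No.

Under these beliefs, the inspection earns price 28 and no inspection earns price 18.
good-condition: the inspection nets 28 − 6 = 22; no inspection nets 18. good-condition prefers the inspection.
poor-condition: the inspection nets 28 − 16 = 12; no inspection nets 18. poor-condition prefers no inspection.
Neither type deviates, so the separating profile is an equilibrium.

Yes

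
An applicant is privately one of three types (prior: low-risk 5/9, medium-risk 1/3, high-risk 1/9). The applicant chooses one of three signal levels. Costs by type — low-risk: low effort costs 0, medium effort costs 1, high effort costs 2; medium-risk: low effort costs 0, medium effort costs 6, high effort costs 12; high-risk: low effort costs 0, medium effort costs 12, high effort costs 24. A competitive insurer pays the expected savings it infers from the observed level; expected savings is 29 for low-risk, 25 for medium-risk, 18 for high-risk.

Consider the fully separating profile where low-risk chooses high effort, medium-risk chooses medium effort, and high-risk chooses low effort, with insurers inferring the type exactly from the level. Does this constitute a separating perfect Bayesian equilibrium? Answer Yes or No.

Separating rebates: high effort → 29, medium effort → 25, low effort → 18.
low-risk (assigned high effort): low effort: 18 − 0 = 18; medium effort: 25 − 1 = 24; high effort: 29 − 2 = 27. low-risk stays.
medium-risk (assigned medium effort): low effort: 18 − 0 = 18; medium effort: 25 − 6 = 19; high effort: 29 − 12 = 17. medium-risk stays.
high-risk (assigned low effort): low effort: 18 − 0 = 18; medium effort: 25 − 12 = 13; high effort: 29 − 24 = 5. high-risk stays.
Every type prefers its assigned level; separation holds.

Yes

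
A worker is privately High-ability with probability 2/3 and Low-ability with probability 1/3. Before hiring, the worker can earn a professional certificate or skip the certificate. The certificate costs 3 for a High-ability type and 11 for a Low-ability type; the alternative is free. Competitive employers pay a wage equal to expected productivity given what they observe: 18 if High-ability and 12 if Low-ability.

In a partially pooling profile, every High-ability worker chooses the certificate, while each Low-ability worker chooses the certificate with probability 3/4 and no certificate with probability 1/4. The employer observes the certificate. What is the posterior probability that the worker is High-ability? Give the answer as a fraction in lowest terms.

8/11

P(the certificate) = (2/3)·1 + (1/3)·(3/4) = 11/12.
By Bayes' rule, P(High-ability | the certificate) = (2/3) / (11/12) = 8/11.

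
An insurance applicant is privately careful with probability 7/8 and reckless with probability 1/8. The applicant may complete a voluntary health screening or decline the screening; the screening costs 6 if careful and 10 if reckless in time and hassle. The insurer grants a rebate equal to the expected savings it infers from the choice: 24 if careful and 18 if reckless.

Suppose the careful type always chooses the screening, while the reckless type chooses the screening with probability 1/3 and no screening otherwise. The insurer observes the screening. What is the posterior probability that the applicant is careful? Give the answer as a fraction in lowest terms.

21/22

P(the screening) = (7/8)·1 + (1/8)·(1/3) = 11/12.
By Bayes' rule, P(careful | the screening) = (7/8) / (11/12) = 21/22.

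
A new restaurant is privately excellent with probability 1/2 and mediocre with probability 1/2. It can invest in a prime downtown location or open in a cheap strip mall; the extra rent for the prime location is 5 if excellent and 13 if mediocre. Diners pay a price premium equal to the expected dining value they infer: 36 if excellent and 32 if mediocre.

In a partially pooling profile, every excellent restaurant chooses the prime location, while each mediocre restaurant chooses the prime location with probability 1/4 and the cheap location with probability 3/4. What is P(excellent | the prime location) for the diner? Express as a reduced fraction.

P(the prime location) = (1/2)·1 + (1/2)·(1/4) = 5/8.
By Bayes' rule, P(excellent | the prime location) = (1/2) / (5/8) = 4/5.

4/5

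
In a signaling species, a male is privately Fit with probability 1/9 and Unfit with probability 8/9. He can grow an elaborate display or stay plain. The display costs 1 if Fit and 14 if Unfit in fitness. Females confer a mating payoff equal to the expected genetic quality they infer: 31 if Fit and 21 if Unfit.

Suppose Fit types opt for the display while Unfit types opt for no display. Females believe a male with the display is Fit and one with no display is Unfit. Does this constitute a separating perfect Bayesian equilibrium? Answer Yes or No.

Under these beliefs, the display earns mating payoff 31 and no display earns mating payoff 21.
Fit: the display nets 31 − 1 = 30; no display nets 21. Fit prefers the display.
Unfit: the display nets 31 − 14 = 17; no display nets 21. Unfit prefers no display.
Neither type deviates, so the separating profile is an equilibrium.

Yes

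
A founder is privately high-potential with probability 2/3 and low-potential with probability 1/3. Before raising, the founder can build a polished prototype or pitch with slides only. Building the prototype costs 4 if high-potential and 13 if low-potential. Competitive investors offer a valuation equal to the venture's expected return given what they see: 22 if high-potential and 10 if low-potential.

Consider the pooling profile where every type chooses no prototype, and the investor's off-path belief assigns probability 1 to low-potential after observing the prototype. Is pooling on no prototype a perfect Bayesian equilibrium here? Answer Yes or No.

Yes

On path, the investor holds the prior and pays 2/3·22 + 1/3·10 = 18. Off path (the prototype), believing low-potential, it pays 10.
high-potential: no prototype nets 18; the prototype nets 10 − 4 = 6. high-potential stays.
low-potential: no prototype nets 18; the prototype nets 10 − 13 = -3. low-potential stays.
No type deviates, so pooling is sustained.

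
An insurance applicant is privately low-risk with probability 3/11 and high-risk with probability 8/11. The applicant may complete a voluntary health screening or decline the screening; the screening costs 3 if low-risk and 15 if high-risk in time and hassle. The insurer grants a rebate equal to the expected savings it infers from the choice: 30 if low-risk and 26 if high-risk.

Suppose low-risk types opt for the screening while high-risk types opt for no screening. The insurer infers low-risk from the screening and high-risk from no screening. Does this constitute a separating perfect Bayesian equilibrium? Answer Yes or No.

Under these beliefs, the screening earns rebate 30 and no screening earns rebate 26.
low-risk: the screening nets 30 − 3 = 27; no screening nets 26. low-risk prefers the screening.
high-risk: the screening nets 30 − 15 = 15; no screening nets 26. high-risk prefers no screening.
Neither type deviates, so the separating profile is an equilibrium.

Yes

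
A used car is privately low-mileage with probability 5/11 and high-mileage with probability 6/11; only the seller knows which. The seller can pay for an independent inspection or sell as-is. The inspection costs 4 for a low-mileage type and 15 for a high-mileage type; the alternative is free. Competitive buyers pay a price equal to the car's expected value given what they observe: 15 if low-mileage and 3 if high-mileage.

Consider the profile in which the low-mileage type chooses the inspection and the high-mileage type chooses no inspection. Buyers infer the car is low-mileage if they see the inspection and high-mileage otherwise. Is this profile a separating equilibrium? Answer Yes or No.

Under these beliefs, the inspection earns price 15 and no inspection earns price 3.
low-mileage: the inspection nets 15 − 4 = 11; no inspection nets 3. low-mileage prefers the inspection.
high-mileage: the inspection nets 15 − 15 = 0; no inspection nets 3. high-mileage prefers no inspection.
Neither type deviates, so the separating profile is an equilibrium.

Yes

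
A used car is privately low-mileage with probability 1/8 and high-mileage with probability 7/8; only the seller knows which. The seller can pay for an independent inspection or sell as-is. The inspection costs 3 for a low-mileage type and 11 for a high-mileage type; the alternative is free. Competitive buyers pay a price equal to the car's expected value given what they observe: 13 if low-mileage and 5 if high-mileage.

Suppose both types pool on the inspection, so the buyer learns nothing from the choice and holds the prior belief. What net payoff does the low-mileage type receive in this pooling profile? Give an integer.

Pooled price = 1/8·13 + 7/8·5 = 6.
low-mileage pays cost 3 for the inspection, so net payoff = 6 − 3 = 3.

3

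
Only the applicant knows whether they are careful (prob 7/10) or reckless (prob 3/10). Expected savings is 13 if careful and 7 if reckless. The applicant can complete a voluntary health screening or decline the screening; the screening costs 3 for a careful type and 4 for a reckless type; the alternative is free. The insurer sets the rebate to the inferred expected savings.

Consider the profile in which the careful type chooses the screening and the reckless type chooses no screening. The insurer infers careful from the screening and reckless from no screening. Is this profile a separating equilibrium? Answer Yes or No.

No

Under these beliefs, the screening earns rebate 13 and no screening earns rebate 7.
careful: the screening nets 13 − 3 = 10; no screening nets 7. careful prefers the screening.
reckless: the screening nets 13 − 4 = 9; no screening nets 7. reckless would deviate to the screening.
reckless has a profitable deviation, so the profile is not an equilibrium.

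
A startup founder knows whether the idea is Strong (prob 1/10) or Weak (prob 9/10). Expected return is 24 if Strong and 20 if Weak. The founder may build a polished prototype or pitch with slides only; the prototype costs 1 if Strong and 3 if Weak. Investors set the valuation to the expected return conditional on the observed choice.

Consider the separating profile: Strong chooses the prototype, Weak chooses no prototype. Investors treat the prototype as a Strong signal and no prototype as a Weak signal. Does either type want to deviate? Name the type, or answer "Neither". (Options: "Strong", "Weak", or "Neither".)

Weak

The prototype pays 24; no prototype pays 20.
Strong: assigned the prototype, nets 24 − 1 = 23; deviating to no prototype nets 20.
Weak: assigned no prototype, nets 20; deviating to the prototype nets 24 − 3 = 21.
The Weak type gains 1 by deviating.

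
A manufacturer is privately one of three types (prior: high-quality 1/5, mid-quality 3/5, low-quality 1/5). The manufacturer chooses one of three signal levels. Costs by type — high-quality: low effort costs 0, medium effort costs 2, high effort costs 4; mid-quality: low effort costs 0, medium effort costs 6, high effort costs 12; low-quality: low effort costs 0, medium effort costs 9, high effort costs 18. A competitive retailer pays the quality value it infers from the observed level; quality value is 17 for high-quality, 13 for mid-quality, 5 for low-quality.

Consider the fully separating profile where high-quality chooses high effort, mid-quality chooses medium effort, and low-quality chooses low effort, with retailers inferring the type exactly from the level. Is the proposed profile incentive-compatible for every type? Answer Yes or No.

Yes

Separating prices: high effort → 17, medium effort → 13, low effort → 5.
high-quality (assigned high effort): low effort: 5 − 0 = 5; medium effort: 13 − 2 = 11; high effort: 17 − 4 = 13. high-quality stays.
mid-quality (assigned medium effort): low effort: 5 − 0 = 5; medium effort: 13 − 6 = 7; high effort: 17 − 12 = 5. mid-quality stays.
low-quality (assigned low effort): low effort: 5 − 0 = 5; medium effort: 13 − 9 = 4; high effort: 17 − 18 = -1. low-quality stays.
Every type prefers its assigned level; separation holds.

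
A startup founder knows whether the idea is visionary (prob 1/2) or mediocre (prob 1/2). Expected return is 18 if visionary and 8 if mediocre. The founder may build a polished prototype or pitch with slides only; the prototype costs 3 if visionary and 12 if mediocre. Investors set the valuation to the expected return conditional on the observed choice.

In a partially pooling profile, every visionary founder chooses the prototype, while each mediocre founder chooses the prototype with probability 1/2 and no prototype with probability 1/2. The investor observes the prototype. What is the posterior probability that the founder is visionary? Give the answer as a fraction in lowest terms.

2/3

P(the prototype) = (1/2)·1 + (1/2)·(1/2) = 3/4.
By Bayes' rule, P(visionary | the prototype) = (1/2) / (3/4) = 2/3.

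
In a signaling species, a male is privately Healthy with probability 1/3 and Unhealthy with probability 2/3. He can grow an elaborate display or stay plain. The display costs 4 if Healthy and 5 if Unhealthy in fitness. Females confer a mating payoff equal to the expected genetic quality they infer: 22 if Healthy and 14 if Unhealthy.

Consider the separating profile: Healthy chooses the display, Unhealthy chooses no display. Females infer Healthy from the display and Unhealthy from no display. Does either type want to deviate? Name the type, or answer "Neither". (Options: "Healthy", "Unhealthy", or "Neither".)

The display pays 22; no display pays 14.
Healthy: assigned the display, nets 22 − 4 = 18; deviating to no display nets 14.
Unhealthy: assigned no display, nets 14; deviating to the display nets 22 − 5 = 17.
The Unhealthy type gains 3 by deviating.

Unhealthy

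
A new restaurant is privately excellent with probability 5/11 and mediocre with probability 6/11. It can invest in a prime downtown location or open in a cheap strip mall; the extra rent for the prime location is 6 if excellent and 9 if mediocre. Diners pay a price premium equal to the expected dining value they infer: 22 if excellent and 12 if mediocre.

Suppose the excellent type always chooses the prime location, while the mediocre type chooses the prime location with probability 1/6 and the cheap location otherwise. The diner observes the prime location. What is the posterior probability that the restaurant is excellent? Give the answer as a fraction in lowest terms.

5/6

P(the prime location) = (5/11)·1 + (6/11)·(1/6) = 6/11.
By Bayes' rule, P(excellent | the prime location) = (5/11) / (6/11) = 5/6.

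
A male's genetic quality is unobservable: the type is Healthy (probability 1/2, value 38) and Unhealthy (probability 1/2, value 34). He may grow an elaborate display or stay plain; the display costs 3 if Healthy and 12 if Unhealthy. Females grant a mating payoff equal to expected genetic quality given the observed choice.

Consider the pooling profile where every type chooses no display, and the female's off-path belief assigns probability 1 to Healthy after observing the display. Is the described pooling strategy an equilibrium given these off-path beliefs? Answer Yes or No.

Yes

On path, the female holds the prior and pays 1/2·38 + 1/2·34 = 36. Off path (the display), believing Healthy, it pays 38.
Healthy: no display nets 36; the display nets 38 − 3 = 35. Healthy stays.
Unhealthy: no display nets 36; the display nets 38 − 12 = 26. Unhealthy stays.
No type deviates, so pooling is sustained.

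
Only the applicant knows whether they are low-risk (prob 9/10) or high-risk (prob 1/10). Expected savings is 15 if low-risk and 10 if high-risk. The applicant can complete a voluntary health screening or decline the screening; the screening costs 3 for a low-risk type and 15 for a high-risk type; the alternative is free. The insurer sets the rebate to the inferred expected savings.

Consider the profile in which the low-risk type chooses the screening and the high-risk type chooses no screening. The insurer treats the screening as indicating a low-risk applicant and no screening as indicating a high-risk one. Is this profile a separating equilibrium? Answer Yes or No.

Under these beliefs, the screening earns rebate 15 and no screening earns rebate 10.
low-risk: the screening nets 15 − 3 = 12; no screening nets 10. low-risk prefers the screening.
high-risk: the screening nets 15 − 15 = 0; no screening nets 10. high-risk prefers no screening.
Neither type deviates, so the separating profile is an equilibrium.

Yes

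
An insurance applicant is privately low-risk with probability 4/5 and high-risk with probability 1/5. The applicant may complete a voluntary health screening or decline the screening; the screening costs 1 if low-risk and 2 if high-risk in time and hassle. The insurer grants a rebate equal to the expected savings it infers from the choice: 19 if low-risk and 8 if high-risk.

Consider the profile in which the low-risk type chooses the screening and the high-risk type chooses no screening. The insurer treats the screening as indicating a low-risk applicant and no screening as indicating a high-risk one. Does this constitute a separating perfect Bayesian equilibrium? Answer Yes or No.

Under these beliefs, the screening earns rebate 19 and no screening earns rebate 8.
low-risk: the screening nets 19 − 1 = 18; no screening nets 8. low-risk prefers the screening.
high-risk: the screening nets 19 − 2 = 17; no screening nets 8. high-risk would deviate to the screening.
high-risk has a profitable deviation, so the profile is not an equilibrium.

No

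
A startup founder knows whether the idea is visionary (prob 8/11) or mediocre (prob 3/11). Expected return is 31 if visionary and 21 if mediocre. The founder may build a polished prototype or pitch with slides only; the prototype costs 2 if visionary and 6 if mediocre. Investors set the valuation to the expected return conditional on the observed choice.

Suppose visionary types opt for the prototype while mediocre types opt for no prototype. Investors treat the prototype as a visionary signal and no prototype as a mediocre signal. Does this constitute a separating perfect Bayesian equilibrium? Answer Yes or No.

Under these beliefs, the prototype earns valuation 31 and no prototype earns valuation 21.
visionary: the prototype nets 31 − 2 = 29; no prototype nets 21. visionary prefers the prototype.
mediocre: the prototype nets 31 − 6 = 25; no prototype nets 21. mediocre would deviate to the prototype.
mediocre has a profitable deviation, so the profile is not an equilibrium.

No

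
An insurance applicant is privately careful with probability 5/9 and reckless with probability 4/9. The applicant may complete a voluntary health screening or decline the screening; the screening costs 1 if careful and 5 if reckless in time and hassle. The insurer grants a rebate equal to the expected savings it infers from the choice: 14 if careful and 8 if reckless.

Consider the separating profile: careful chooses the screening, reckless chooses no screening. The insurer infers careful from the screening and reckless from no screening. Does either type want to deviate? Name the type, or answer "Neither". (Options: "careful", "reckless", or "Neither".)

reckless

The screening pays 14; no screening pays 8.
careful: assigned the screening, nets 14 − 1 = 13; deviating to no screening nets 8.
reckless: assigned no screening, nets 8; deviating to the screening nets 14 − 5 = 9.
The reckless type gains 1 by deviating.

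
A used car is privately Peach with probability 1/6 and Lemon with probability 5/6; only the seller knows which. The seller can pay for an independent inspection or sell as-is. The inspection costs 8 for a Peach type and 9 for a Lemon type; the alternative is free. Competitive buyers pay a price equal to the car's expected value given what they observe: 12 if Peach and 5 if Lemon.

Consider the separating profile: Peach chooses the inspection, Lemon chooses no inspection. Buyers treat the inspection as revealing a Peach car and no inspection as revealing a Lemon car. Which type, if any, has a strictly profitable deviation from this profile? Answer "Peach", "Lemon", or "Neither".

Peach

The inspection pays 12; no inspection pays 5.
Peach: assigned the inspection, nets 12 − 8 = 4; deviating to no inspection nets 5.
Lemon: assigned no inspection, nets 5; deviating to the inspection nets 12 − 9 = 3.
The Peach type gains 1 by deviating.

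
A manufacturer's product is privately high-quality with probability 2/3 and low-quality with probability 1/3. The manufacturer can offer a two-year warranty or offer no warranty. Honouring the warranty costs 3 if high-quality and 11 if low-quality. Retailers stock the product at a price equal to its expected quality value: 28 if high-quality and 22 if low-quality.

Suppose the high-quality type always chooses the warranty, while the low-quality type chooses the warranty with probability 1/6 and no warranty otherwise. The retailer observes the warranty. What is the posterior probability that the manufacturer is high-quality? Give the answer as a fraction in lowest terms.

12/13

P(the warranty) = (2/3)·1 + (1/3)·(1/6) = 13/18.
By Bayes' rule, P(high-quality | the warranty) = (2/3) / (13/18) = 12/13.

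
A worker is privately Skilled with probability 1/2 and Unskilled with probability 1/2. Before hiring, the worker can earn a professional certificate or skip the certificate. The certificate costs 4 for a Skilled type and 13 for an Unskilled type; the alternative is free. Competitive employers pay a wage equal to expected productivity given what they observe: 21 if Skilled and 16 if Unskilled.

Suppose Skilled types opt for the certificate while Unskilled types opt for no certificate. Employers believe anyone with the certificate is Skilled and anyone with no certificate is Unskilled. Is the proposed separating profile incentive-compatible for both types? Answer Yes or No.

Yes

Under these beliefs, the certificate earns wage 21 and no certificate earns wage 16.
Skilled: the certificate nets 21 − 4 = 17; no certificate nets 16. Skilled prefers the certificate.
Unskilled: the certificate nets 21 − 13 = 8; no certificate nets 16. Unskilled prefers no certificate.
Neither type deviates, so the separating profile is an equilibrium.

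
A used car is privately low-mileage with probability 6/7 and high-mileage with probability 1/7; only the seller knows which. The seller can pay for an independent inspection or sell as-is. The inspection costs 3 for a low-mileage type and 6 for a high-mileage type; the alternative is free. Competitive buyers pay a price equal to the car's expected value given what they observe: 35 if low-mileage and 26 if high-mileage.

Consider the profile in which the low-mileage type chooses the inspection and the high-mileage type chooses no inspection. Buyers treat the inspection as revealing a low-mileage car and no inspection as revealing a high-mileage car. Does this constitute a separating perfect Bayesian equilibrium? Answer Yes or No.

Under these beliefs, the inspection earns price 35 and no inspection earns price 26.
low-mileage: the inspection nets 35 − 3 = 32; no inspection nets 26. low-mileage prefers the inspection.
high-mileage: the inspection nets 35 − 6 = 29; no inspection nets 26. high-mileage would deviate to the inspection.
high-mileage has a profitable deviation, so the profile is not an equilibrium.

No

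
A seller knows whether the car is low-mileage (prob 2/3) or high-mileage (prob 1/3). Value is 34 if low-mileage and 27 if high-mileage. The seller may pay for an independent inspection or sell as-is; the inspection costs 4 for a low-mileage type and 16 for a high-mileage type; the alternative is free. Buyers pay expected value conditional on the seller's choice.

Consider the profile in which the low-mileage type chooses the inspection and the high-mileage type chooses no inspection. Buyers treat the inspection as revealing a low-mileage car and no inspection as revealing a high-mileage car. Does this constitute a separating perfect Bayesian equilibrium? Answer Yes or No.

Yes

Under these beliefs, the inspection earns price 34 and no inspection earns price 27.
low-mileage: the inspection nets 34 − 4 = 30; no inspection nets 27. low-mileage prefers the inspection.
high-mileage: the inspection nets 34 − 16 = 18; no inspection nets 27. high-mileage prefers no inspection.
Neither type deviates, so the separating profile is an equilibrium.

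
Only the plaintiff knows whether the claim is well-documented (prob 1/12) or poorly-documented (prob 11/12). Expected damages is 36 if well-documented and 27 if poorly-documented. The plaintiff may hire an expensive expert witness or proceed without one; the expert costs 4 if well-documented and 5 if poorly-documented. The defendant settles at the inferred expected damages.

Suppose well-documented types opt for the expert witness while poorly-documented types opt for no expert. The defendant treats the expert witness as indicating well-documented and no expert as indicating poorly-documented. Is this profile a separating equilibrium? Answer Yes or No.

No

Under these beliefs, the expert witness earns settlement 36 and no expert earns settlement 27.
well-documented: the expert witness nets 36 − 4 = 32; no expert nets 27. well-documented prefers the expert witness.
poorly-documented: the expert witness nets 36 − 5 = 31; no expert nets 27. poorly-documented would deviate to the expert witness.
poorly-documented has a profitable deviation, so the profile is not an equilibrium.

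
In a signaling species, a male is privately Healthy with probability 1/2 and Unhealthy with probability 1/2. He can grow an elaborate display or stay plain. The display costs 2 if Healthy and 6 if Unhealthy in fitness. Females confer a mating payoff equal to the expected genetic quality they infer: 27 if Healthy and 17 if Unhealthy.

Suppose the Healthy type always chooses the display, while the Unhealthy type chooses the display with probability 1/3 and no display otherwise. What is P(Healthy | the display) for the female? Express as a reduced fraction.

P(the display) = (1/2)·1 + (1/2)·(1/3) = 2/3.
By Bayes' rule, P(Healthy | the display) = (1/2) / (2/3) = 3/4.

3/4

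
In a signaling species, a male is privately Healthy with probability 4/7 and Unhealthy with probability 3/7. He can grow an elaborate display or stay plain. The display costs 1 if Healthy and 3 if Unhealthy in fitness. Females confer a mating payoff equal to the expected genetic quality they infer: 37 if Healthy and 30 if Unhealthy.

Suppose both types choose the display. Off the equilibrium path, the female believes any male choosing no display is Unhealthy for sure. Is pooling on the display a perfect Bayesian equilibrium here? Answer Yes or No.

Yes

On path, the female holds the prior and pays 4/7·37 + 3/7·30 = 34. Off path (no display), believing Unhealthy, it pays 30.
Healthy: the display nets 34 − 1 = 33; no display nets 30. Healthy stays.
Unhealthy: the display nets 34 − 3 = 31; no display nets 30. Unhealthy stays.
No type deviates, so pooling is sustained.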